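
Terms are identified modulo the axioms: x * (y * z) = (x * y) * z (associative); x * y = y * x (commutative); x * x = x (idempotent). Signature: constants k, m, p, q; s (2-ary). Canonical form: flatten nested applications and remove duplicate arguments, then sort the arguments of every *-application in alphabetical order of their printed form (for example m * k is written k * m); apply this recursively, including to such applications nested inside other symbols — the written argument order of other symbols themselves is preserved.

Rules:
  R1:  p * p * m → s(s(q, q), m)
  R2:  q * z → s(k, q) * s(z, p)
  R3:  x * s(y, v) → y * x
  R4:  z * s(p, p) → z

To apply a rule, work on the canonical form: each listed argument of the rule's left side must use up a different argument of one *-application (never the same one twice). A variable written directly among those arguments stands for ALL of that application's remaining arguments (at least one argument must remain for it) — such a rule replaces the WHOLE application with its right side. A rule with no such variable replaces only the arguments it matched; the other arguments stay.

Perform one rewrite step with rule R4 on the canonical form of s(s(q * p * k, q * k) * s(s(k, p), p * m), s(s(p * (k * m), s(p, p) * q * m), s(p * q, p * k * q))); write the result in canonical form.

Answer: s(s(k * p * q, k * q) * s(s(k, p), m * p), s(s(k * m * p, m * q), s(p * q, k * p * q)))

Derivation:
Canonical form:  s(s(k * p * q, k * q) * s(s(k, p), m * p), s(s(k * m * p, m * q * s(p, p)), s(p * q, k * p * q)))
Match R4:  consume s(p, p);  z := m * q
The variable takes the whole remainder — replace the entire application.
New term:  s(s(k * p * q, k * q) * s(s(k, p), m * p), s(s(k * m * p, m * q), s(p * q, k * p * q)))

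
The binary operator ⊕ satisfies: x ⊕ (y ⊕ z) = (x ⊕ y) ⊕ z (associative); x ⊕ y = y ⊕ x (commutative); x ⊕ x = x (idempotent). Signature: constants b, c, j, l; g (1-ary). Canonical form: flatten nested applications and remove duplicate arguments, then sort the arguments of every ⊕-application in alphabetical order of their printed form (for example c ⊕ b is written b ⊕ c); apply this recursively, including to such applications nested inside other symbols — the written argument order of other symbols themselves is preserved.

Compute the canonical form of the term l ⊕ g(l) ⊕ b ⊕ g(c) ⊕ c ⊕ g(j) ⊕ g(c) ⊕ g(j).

Deduplicate:  drop duplicate g(c), g(j)
Order the arguments:  b ⊕ c ⊕ g(c) ⊕ g(j) ⊕ g(l) ⊕ l

Answer: b ⊕ c ⊕ g(c) ⊕ g(j) ⊕ g(l) ⊕ l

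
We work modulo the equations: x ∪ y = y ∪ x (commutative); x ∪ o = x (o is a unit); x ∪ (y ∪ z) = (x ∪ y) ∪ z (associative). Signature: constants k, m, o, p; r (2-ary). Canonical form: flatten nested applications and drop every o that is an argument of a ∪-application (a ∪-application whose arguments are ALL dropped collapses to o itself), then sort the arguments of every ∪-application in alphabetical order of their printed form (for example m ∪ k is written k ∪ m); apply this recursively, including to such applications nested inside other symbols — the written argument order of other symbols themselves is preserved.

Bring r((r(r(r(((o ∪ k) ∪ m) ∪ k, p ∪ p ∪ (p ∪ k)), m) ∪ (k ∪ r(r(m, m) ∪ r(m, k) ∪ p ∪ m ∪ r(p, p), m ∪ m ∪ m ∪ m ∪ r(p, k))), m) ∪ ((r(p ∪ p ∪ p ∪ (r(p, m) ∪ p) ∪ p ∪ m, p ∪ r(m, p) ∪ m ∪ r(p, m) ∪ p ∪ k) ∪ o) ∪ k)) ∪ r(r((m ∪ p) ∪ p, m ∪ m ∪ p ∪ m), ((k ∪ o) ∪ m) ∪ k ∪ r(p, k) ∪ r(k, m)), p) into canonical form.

Focus inside:  (r(r(r(((o ∪ k) ∪ m) ∪ k, p ∪ p ∪ (p ∪ k)), m) ∪ (k ∪ r(r(m, m) ∪ r(m, k) ∪ p ∪ m ∪ r(p, p), m ∪ m ∪ m ∪ m ∪ r(p, k))), m) ∪ ((r(p ∪ p ∪ p ∪ (r(p, m) ∪ p) ∪ p ∪ m, p ∪ r(m, p) ∪ m ∪ r(p, m) ∪ p ∪ k) ∪ o) ∪ k)) ∪ r(r((m ∪ p) ∪ p, m ∪ m ∪ p ∪ m), ((k ∪ o) ∪ m) ∪ k ∪ r(p, k) ∪ r(k, m))
Un-nest:  r(r(r(((o ∪ k) ∪ m) ∪ k, p ∪ p ∪ (p ∪ k)), m) ∪ (k ∪ r(r(m, m) ∪ r(m, k) ∪ p ∪ m ∪ r(p, p), m ∪ m ∪ m ∪ m ∪ r(p, k))), m) ∪ r(p ∪ p ∪ p ∪ (r(p, m) ∪ p) ∪ p ∪ m, p ∪ r(m, p) ∪ m ∪ r(p, m) ∪ p ∪ k) ∪ o ∪ k ∪ r(r((m ∪ p) ∪ p, m ∪ m ∪ p ∪ m), ((k ∪ o) ∪ m) ∪ k ∪ r(p, k) ∪ r(k, m))
Canonicalize subterm:  r(r(r(((o ∪ k) ∪ m) ∪ k, p ∪ p ∪ (p ∪ k)), m) ∪ (k ∪ r(r(m, m) ∪ r(m, k) ∪ p ∪ m ∪ r(p, p), m ∪ m ∪ m ∪ m ∪ r(p, k))), m)  →  r(k ∪ r(m ∪ p ∪ r(m, k) ∪ r(m, m) ∪ r(p, p), m ∪ m ∪ m ∪ m ∪ r(p, k)) ∪ r(r(k ∪ k ∪ m, k ∪ p ∪ p ∪ p), m), m)
Simplify inside:  r(p ∪ p ∪ p ∪ (r(p, m) ∪ p) ∪ p ∪ m, p ∪ r(m, p) ∪ m ∪ r(p, m) ∪ p ∪ k)  →  r(m ∪ p ∪ p ∪ p ∪ p ∪ p ∪ r(p, m), k ∪ m ∪ p ∪ p ∪ r(m, p) ∪ r(p, m))
Inside:  r(r((m ∪ p) ∪ p, m ∪ m ∪ p ∪ m), ((k ∪ o) ∪ m) ∪ k ∪ r(p, k) ∪ r(k, m))  →  r(r(m ∪ p ∪ p, m ∪ m ∪ m ∪ p), k ∪ k ∪ m ∪ r(k, m) ∪ r(p, k))
Units out:  drop o
Order the arguments:  k ∪ r(k ∪ r(m ∪ p ∪ r(m, k) ∪ r(m, m) ∪ r(p, p), m ∪ m ∪ m ∪ m ∪ r(p, k)) ∪ r(r(k ∪ k ∪ m, k ∪ p ∪ p ∪ p), m), m) ∪ r(m ∪ p ∪ p ∪ p ∪ p ∪ p ∪ r(p, m), k ∪ m ∪ p ∪ p ∪ r(m, p) ∪ r(p, m)) ∪ r(r(m ∪ p ∪ p, m ∪ m ∪ m ∪ p), k ∪ k ∪ m ∪ r(k, m) ∪ r(p, k))
Rebuild:  r(k ∪ r(k ∪ r(m ∪ p ∪ r(m, k) ∪ r(m, m) ∪ r(p, p), m ∪ m ∪ m ∪ m ∪ r(p, k)) ∪ r(r(k ∪ k ∪ m, k ∪ p ∪ p ∪ p), m), m) ∪ r(m ∪ p ∪ p ∪ p ∪ p ∪ p ∪ r(p, m), k ∪ m ∪ p ∪ p ∪ r(m, p) ∪ r(p, m)) ∪ r(r(m ∪ p ∪ p, m ∪ m ∪ m ∪ p), k ∪ k ∪ m ∪ r(k, m) ∪ r(p, k)), p)

Answer: r(k ∪ r(k ∪ r(m ∪ p ∪ r(m, k) ∪ r(m, m) ∪ r(p, p), m ∪ m ∪ m ∪ m ∪ r(p, k)) ∪ r(r(k ∪ k ∪ m, k ∪ p ∪ p ∪ p), m), m) ∪ r(m ∪ p ∪ p ∪ p ∪ p ∪ p ∪ r(p, m), k ∪ m ∪ p ∪ p ∪ r(m, p) ∪ r(p, m)) ∪ r(r(m ∪ p ∪ p, m ∪ m ∪ m ∪ p), k ∪ k ∪ m ∪ r(k, m) ∪ r(p, k)), p)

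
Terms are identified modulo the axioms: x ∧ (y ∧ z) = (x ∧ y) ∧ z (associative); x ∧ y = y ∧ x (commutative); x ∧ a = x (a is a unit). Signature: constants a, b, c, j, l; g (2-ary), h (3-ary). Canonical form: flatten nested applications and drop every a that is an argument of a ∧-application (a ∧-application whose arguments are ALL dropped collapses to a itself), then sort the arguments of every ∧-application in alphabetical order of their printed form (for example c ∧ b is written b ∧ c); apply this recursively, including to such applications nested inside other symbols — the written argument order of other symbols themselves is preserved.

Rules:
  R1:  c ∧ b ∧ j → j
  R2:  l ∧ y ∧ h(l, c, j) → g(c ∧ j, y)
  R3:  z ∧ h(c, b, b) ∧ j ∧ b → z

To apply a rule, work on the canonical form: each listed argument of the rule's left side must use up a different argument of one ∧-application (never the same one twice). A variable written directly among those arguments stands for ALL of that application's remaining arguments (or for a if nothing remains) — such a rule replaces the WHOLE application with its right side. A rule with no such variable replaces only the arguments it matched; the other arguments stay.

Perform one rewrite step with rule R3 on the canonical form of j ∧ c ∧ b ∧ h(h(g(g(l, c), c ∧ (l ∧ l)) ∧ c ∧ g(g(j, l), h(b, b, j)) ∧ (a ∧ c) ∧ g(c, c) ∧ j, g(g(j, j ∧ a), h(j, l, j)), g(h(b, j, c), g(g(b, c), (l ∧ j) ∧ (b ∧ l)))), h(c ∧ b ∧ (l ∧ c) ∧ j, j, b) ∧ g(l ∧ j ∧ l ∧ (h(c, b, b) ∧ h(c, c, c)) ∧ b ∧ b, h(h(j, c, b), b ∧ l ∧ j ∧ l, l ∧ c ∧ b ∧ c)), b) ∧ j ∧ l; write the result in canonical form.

Answer: b ∧ c ∧ h(h(c ∧ c ∧ g(c, c) ∧ g(g(j, l), h(b, b, j)) ∧ g(g(l, c), c ∧ l ∧ l) ∧ j, g(g(j, j), h(j, l, j)), g(h(b, j, c), g(g(b, c), b ∧ j ∧ l ∧ l))), g(b ∧ h(c, c, c) ∧ l ∧ l, h(h(j, c, b), b ∧ j ∧ l ∧ l, b ∧ c ∧ c ∧ l)) ∧ h(b ∧ c ∧ c ∧ j ∧ l, j, b), b) ∧ j ∧ j ∧ l

Derivation:
Canonical form:  b ∧ c ∧ h(h(c ∧ c ∧ g(c, c) ∧ g(g(j, l), h(b, b, j)) ∧ g(g(l, c), c ∧ l ∧ l) ∧ j, g(g(j, j), h(j, l, j)), g(h(b, j, c), g(g(b, c), b ∧ j ∧ l ∧ l))), g(b ∧ b ∧ h(c, b, b) ∧ h(c, c, c) ∧ j ∧ l ∧ l, h(h(j, c, b), b ∧ j ∧ l ∧ l, b ∧ c ∧ c ∧ l)) ∧ h(b ∧ c ∧ c ∧ j ∧ l, j, b), b) ∧ j ∧ j ∧ l
Apply R3:  consuming b, h(c, b, b), j;  z := b ∧ h(c, c, c) ∧ l ∧ l
The variable takes the whole remainder — replace the entire application.
Giving:  b ∧ c ∧ h(h(c ∧ c ∧ g(c, c) ∧ g(g(j, l), h(b, b, j)) ∧ g(g(l, c), c ∧ l ∧ l) ∧ j, g(g(j, j), h(j, l, j)), g(h(b, j, c), g(g(b, c), b ∧ j ∧ l ∧ l))), g(b ∧ h(c, c, c) ∧ l ∧ l, h(h(j, c, b), b ∧ j ∧ l ∧ l, b ∧ c ∧ c ∧ l)) ∧ h(b ∧ c ∧ c ∧ j ∧ l, j, b), b) ∧ j ∧ j ∧ l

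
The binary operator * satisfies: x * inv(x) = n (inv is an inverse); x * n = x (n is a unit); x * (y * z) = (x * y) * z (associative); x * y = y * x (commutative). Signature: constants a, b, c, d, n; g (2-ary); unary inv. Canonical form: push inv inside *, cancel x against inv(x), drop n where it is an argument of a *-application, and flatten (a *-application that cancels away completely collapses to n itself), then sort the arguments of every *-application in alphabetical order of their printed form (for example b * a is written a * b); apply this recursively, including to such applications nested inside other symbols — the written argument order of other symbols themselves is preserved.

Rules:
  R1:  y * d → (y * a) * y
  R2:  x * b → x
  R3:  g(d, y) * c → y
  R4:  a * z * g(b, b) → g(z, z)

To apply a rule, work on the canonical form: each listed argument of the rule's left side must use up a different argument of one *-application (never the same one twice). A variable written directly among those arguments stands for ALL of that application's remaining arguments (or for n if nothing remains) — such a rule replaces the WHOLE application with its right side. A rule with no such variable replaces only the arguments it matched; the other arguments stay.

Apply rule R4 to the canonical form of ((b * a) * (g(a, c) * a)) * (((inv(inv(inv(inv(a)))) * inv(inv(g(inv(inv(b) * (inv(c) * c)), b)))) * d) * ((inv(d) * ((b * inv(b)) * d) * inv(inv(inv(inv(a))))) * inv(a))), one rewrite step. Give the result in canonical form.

Answer: g(a * a * b * d * g(a, c), a * a * b * d * g(a, c))

Derivation:
Canonical form:  a * a * a * b * d * g(a, c) * g(b, b)
R4 matches:  uses a, g(b, b);  z := a * a * b * d * g(a, c)
The variable takes the whole remainder — replace the entire application.
Giving:  g(a * a * b * d * g(a, c), a * a * b * d * g(a, c))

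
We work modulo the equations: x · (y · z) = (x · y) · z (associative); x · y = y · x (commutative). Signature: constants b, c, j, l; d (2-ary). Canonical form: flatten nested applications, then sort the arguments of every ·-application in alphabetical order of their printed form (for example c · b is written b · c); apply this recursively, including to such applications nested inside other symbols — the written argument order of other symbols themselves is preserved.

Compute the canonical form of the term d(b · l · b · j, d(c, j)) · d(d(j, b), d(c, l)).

Simplify inside:  d(b · l · b · j, d(c, j))  →  d(b · b · j · l, d(c, j))
Order the arguments:  d(b · b · j · l, d(c, j)) · d(d(j, b), d(c, l))

Answer: d(b · b · j · l, d(c, j)) · d(d(j, b), d(c, l))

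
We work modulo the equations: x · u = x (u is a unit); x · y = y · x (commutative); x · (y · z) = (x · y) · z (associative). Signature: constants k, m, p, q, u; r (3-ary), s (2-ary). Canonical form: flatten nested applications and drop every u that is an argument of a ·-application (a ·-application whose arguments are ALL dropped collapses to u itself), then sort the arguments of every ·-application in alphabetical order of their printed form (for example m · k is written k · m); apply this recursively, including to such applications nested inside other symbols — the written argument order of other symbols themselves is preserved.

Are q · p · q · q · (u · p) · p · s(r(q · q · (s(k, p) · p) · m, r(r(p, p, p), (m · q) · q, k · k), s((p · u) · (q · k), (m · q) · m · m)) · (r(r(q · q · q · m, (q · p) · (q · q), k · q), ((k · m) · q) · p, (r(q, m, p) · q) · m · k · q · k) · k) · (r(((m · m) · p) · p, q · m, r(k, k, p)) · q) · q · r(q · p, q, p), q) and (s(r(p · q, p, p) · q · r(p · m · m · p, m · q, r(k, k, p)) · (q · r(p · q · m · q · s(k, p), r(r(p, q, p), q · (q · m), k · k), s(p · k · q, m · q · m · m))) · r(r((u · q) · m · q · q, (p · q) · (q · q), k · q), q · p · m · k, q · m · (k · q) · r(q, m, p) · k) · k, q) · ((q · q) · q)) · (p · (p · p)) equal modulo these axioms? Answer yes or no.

Left:  q · p · q · q · (u · p) · p · s(r(q · q · (s(k, p) · p) · m, r(r(p, p, p), (m · q) · q, k · k), s((p · u) · (q · k), (m · q) · m · m)) · (r(r(q · q · q · m, (q · p) · (q · q), k · q), ((k · m) · q) · p, (r(q, m, p) · q) · m · k · q · k) · k) · (r(((m · m) · p) · p, q · m, r(k, k, p)) · q) · q · r(q · p, q, p), q)
  Flatten:  q · p · q · q · u · p · p · s(r(q · q · (s(k, p) · p) · m, r(r(p, p, p), (m · q) · q, k · k), s((p · u) · (q · k), (m · q) · m · m)) · (r(r(q · q · q · m, (q · p) · (q · q), k · q), ((k · m) · q) · p, (r(q, m, p) · q) · m · k · q · k) · k) · (r(((m · m) · p) · p, q · m, r(k, k, p)) · q) · q · r(q · p, q, p), q)
  Simplify inside:  s(r(q · q · (s(k, p) · p) · m, r(r(p, p, p), (m · q) · q, k · k), s((p · u) · (q · k), (m · q) · m · m)) · (r(r(q · q · q · m, (q · p) · (q · q), k · q), ((k · m) · q) · p, (r(q, m, p) · q) · m · k · q · k) · k) · (r(((m · m) · p) · p, q · m, r(k, k, p)) · q) · q · r(q · p, q, p), q)  →  s(k · q · q · r(m · m · p · p, m · q, r(k, k, p)) · r(m · p · q · q · s(k, p), r(r(p, p, p), m · q · q, k · k), s(k · p · q, m · m · m · q)) · r(p · q, q, p) · r(r(m · q · q · q, p · q · q · q, k · q), k · m · p · q, k · k · m · q · q · r(q, m, p)), q)
  Units out:  drop u
  Order the arguments:  p · p · p · q · q · q · s(k · q · q · r(m · m · p · p, m · q, r(k, k, p)) · r(m · p · q · q · s(k, p), r(r(p, p, p), m · q · q, k · k), s(k · p · q, m · m · m · q)) · r(p · q, q, p) · r(r(m · q · q · q, p · q · q · q, k · q), k · m · p · q, k · k · m · q · q · r(q, m, p)), q)
Right:  (s(r(p · q, p, p) · q · r(p · m · m · p, m · q, r(k, k, p)) · (q · r(p · q · m · q · s(k, p), r(r(p, q, p), q · (q · m), k · k), s(p · k · q, m · q · m · m))) · r(r((u · q) · m · q · q, (p · q) · (q · q), k · q), q · p · m · k, q · m · (k · q) · r(q, m, p) · k) · k, q) · ((q · q) · q)) · (p · (p · p))
  Un-nest:  s(r(p · q, p, p) · q · r(p · m · m · p, m · q, r(k, k, p)) · (q · r(p · q · m · q · s(k, p), r(r(p, q, p), q · (q · m), k · k), s(p · k · q, m · q · m · m))) · r(r((u · q) · m · q · q, (p · q) · (q · q), k · q), q · p · m · k, q · m · (k · q) · r(q, m, p) · k) · k, q) · q · q · q · p · p · p
  Canonicalize subterm:  s(r(p · q, p, p) · q · r(p · m · m · p, m · q, r(k, k, p)) · (q · r(p · q · m · q · s(k, p), r(r(p, q, p), q · (q · m), k · k), s(p · k · q, m · q · m · m))) · r(r((u · q) · m · q · q, (p · q) · (q · q), k · q), q · p · m · k, q · m · (k · q) · r(q, m, p) · k) · k, q)  →  s(k · q · q · r(m · m · p · p, m · q, r(k, k, p)) · r(m · p · q · q · s(k, p), r(r(p, q, p), m · q · q, k · k), s(k · p · q, m · m · m · q)) · r(p · q, p, p) · r(r(m · q · q · q, p · q · q · q, k · q), k · m · p · q, k · k · m · q · q · r(q, m, p)), q)
  Order the arguments:  p · p · p · q · q · q · s(k · q · q · r(m · m · p · p, m · q, r(k, k, p)) · r(m · p · q · q · s(k, p), r(r(p, q, p), m · q · q, k · k), s(k · p · q, m · m · m · q)) · r(p · q, p, p) · r(r(m · q · q · q, p · q · q · q, k · q), k · m · p · q, k · k · m · q · q · r(q, m, p)), q)

Answer: no — p · p · p · q · q · q · s(k · q · q · r(m · m · p · p, m · q, r(k, k, p)) · r(m · p · q · q · s(k, p), r(r(p, p, p), m · q · q, k · k), s(k · p · q, m · m · m · q)) · r(p · q, q, p) · r(r(m · q · q · q, p · q · q · q, k · q), k · m · p · q, k · k · m · q · q · r(q, m, p)), q) vs p · p · p · q · q · q · s(k · q · q · r(m · m · p · p, m · q, r(k, k, p)) · r(m · p · q · q · s(k, p), r(r(p, q, p), m · q · q, k · k), s(k · p · q, m · m · m · q)) · r(p · q, p, p) · r(r(m · q · q · q, p · q · q · q, k · q), k · m · p · q, k · k · m · q · q · r(q, m, p)), q)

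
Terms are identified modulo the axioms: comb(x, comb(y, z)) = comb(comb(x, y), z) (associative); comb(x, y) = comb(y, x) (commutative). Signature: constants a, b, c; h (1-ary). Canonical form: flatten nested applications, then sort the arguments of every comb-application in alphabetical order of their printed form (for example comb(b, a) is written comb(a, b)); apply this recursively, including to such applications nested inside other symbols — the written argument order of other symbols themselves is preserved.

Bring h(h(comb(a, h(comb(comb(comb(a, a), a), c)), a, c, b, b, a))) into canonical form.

Work inside:  comb(a, h(comb(comb(comb(a, a), a), c)), a, c, b, b, a)
Simplify inside:  h(comb(comb(comb(a, a), a), c))  →  h(comb(a, a, a, c))
Sort:  comb(a, a, a, b, b, c, h(comb(a, a, a, c)))
Reassemble:  h(h(comb(a, a, a, b, b, c, h(comb(a, a, a, c)))))

Answer: h(h(comb(a, a, a, b, b, c, h(comb(a, a, a, c)))))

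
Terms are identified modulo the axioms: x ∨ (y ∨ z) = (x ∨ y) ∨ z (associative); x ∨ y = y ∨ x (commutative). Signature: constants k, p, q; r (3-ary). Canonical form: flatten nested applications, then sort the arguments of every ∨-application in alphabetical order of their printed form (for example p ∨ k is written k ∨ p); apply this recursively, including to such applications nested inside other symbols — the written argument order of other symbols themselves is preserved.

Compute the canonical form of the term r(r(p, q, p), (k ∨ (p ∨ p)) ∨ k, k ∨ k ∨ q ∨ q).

Descend into:  (k ∨ (p ∨ p)) ∨ k
Flatten:  k ∨ p ∨ p ∨ k
Order the arguments:  k ∨ k ∨ p ∨ p
Put back:  r(r(p, q, p), k ∨ k ∨ p ∨ p, k ∨ k ∨ q ∨ q)

Answer: r(r(p, q, p), k ∨ k ∨ p ∨ p, k ∨ k ∨ q ∨ q)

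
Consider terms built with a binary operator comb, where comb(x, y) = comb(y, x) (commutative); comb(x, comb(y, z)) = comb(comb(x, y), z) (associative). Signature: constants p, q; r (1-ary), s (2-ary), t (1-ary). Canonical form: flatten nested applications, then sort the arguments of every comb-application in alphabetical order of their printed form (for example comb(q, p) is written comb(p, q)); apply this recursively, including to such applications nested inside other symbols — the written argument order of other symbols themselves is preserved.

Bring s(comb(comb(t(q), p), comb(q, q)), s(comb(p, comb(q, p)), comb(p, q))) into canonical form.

Work inside:  comb(comb(t(q), p), comb(q, q))
Merge nested applications:  comb(t(q), p, q, q)
Order the arguments:  comb(p, q, q, t(q))
Rebuild:  s(comb(p, q, q, t(q)), s(comb(p, p, q), comb(p, q)))

Answer: s(comb(p, q, q, t(q)), s(comb(p, p, q), comb(p, q)))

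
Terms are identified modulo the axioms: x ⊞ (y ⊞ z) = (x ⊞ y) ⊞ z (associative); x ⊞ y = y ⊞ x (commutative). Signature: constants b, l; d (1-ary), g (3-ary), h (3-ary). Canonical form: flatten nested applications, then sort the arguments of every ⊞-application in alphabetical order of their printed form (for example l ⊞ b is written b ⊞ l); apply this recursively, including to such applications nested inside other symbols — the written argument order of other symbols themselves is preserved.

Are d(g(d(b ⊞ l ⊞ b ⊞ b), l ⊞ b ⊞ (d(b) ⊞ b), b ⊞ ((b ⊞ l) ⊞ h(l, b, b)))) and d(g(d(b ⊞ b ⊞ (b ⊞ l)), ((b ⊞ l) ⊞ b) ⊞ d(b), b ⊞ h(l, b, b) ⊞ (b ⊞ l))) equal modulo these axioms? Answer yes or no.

Left:  d(g(d(b ⊞ l ⊞ b ⊞ b), l ⊞ b ⊞ (d(b) ⊞ b), b ⊞ ((b ⊞ l) ⊞ h(l, b, b))))
  Focus inside:  b ⊞ ((b ⊞ l) ⊞ h(l, b, b))
  Un-nest:  b ⊞ b ⊞ l ⊞ h(l, b, b)
  Sort arguments:  b ⊞ b ⊞ h(l, b, b) ⊞ l
  Rebuild:  d(g(d(b ⊞ b ⊞ b ⊞ l), b ⊞ b ⊞ d(b) ⊞ l, b ⊞ b ⊞ h(l, b, b) ⊞ l))
Right:  d(g(d(b ⊞ b ⊞ (b ⊞ l)), ((b ⊞ l) ⊞ b) ⊞ d(b), b ⊞ h(l, b, b) ⊞ (b ⊞ l)))
  Descend into:  b ⊞ h(l, b, b) ⊞ (b ⊞ l)
  Un-nest:  b ⊞ h(l, b, b) ⊞ b ⊞ l
  Sort arguments:  b ⊞ b ⊞ h(l, b, b) ⊞ l
  Put back:  d(g(d(b ⊞ b ⊞ b ⊞ l), b ⊞ b ⊞ d(b) ⊞ l, b ⊞ b ⊞ h(l, b, b) ⊞ l))

Answer: yes — both canonical forms are d(g(d(b ⊞ b ⊞ b ⊞ l), b ⊞ b ⊞ d(b) ⊞ l, b ⊞ b ⊞ h(l, b, b) ⊞ l))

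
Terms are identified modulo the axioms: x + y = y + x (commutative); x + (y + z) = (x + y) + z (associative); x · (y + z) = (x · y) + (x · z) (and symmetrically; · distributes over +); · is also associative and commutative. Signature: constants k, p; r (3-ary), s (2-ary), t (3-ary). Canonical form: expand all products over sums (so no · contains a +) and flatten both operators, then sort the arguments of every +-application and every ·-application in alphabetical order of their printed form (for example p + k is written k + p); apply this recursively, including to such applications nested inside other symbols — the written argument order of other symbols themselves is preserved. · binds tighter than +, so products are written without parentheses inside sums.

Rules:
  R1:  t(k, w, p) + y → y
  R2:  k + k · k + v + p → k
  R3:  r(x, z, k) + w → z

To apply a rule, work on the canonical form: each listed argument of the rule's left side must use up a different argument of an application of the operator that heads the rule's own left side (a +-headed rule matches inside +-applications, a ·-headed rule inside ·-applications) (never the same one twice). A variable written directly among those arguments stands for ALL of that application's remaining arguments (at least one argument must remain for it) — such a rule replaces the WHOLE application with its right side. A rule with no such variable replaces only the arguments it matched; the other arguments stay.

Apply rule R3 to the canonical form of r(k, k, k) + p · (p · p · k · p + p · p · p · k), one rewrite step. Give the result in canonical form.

Answer: k

Derivation:
Canonical form:  k · p · p · p · p + k · p · p · p · p + r(k, k, k)
R3 matches:  uses r(k, k, k);  w := k · p · p · p · p + k · p · p · p · p, x := k, z := k
The extension variable absorbs all remaining arguments, so the whole application is rewritten.
Giving:  k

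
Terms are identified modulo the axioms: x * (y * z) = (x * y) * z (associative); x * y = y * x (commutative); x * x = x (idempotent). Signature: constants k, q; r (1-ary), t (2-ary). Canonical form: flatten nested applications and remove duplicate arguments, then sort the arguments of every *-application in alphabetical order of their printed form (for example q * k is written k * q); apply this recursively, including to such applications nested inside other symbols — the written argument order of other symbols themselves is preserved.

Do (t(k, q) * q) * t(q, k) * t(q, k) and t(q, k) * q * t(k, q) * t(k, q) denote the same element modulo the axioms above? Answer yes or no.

Answer: yes — both canonical forms are q * t(k, q) * t(q, k)

Derivation:
Left:  (t(k, q) * q) * t(q, k) * t(q, k)
  Un-nest:  t(k, q) * q * t(q, k) * t(q, k)
  Deduplicate:  drop duplicate t(q, k)
  Sort arguments:  q * t(k, q) * t(q, k)
Right:  t(q, k) * q * t(k, q) * t(k, q)
  Drop duplicates:  drop duplicate t(k, q)
  Sort arguments:  q * t(k, q) * t(q, k)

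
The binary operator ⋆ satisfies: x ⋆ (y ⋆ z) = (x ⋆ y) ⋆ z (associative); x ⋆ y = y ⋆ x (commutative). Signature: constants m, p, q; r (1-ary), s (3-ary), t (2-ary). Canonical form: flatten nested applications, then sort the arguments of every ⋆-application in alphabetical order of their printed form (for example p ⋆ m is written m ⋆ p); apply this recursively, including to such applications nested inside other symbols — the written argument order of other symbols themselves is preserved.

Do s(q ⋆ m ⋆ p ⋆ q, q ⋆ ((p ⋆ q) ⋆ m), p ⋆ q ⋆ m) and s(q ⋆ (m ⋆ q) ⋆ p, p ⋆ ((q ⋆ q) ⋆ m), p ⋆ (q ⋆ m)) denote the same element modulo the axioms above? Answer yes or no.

Left:  s(q ⋆ m ⋆ p ⋆ q, q ⋆ ((p ⋆ q) ⋆ m), p ⋆ q ⋆ m)
  Work inside:  q ⋆ ((p ⋆ q) ⋆ m)
  Merge nested applications:  q ⋆ p ⋆ q ⋆ m
  Sort arguments:  m ⋆ p ⋆ q ⋆ q
  Reassemble:  s(m ⋆ p ⋆ q ⋆ q, m ⋆ p ⋆ q ⋆ q, m ⋆ p ⋆ q)
Right:  s(q ⋆ (m ⋆ q) ⋆ p, p ⋆ ((q ⋆ q) ⋆ m), p ⋆ (q ⋆ m))
  Focus inside:  p ⋆ ((q ⋆ q) ⋆ m)
  Flatten:  p ⋆ q ⋆ q ⋆ m
  Sort arguments:  m ⋆ p ⋆ q ⋆ q
  Rebuild:  s(m ⋆ p ⋆ q ⋆ q, m ⋆ p ⋆ q ⋆ q, m ⋆ p ⋆ q)

Answer: yes — both canonical forms are s(m ⋆ p ⋆ q ⋆ q, m ⋆ p ⋆ q ⋆ q, m ⋆ p ⋆ q)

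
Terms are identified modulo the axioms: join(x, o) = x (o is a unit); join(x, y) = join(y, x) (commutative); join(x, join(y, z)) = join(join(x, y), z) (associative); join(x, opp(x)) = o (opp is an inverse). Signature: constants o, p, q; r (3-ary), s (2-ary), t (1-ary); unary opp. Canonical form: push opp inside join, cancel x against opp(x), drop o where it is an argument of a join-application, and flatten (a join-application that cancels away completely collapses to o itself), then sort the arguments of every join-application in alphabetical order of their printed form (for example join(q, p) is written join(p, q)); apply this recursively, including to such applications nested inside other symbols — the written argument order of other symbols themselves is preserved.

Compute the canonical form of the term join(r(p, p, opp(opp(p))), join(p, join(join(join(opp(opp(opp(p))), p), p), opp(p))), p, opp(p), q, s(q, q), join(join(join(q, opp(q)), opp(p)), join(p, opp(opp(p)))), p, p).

Answer: join(p, p, p, p, q, r(p, p, p), s(q, q))

Derivation:
Push opp inside:  distribute opp over join and collapse double opp
Collect:  join(r(p, p, p), p, p, p, p, q, s(q, q))
Sort:  join(p, p, p, p, q, r(p, p, p), s(q, q))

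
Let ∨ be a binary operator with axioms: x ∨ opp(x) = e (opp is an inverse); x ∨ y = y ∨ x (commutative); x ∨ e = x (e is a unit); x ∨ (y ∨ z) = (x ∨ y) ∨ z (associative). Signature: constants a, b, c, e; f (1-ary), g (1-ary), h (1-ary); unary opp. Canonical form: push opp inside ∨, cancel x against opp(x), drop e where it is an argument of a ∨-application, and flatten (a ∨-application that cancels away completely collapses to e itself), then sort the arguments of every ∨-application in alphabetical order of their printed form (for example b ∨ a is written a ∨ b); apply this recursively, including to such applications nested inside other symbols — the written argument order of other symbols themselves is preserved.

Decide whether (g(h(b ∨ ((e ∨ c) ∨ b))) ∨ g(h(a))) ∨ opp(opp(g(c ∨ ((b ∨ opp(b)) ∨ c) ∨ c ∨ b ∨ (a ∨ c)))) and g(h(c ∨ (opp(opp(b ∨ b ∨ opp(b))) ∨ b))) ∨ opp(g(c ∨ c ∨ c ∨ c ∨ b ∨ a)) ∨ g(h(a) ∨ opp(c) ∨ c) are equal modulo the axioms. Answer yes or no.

Answer: no — g(a ∨ b ∨ c ∨ c ∨ c ∨ c) ∨ g(h(a)) ∨ g(h(b ∨ b ∨ c)) vs g(h(a)) ∨ g(h(b ∨ b ∨ c)) ∨ opp(g(a ∨ b ∨ c ∨ c ∨ c ∨ c))

Derivation:
Left:  (g(h(b ∨ ((e ∨ c) ∨ b))) ∨ g(h(a))) ∨ opp(opp(g(c ∨ ((b ∨ opp(b)) ∨ c) ∨ c ∨ b ∨ (a ∨ c))))
  Push opp inside:  distribute opp over ∨ and collapse double opp
  Collect terms:  g(h(b ∨ b ∨ c)) ∨ g(h(a)) ∨ g(a ∨ b ∨ c ∨ c ∨ c ∨ c)
  Sort:  g(a ∨ b ∨ c ∨ c ∨ c ∨ c) ∨ g(h(a)) ∨ g(h(b ∨ b ∨ c))
Right:  g(h(c ∨ (opp(opp(b ∨ b ∨ opp(b))) ∨ b))) ∨ opp(g(c ∨ c ∨ c ∨ c ∨ b ∨ a)) ∨ g(h(a) ∨ opp(c) ∨ c)
  Push opp inside:  distribute opp over ∨ and collapse double opp
  Collect:  g(h(b ∨ b ∨ c)) ∨ opp(g(a ∨ b ∨ c ∨ c ∨ c ∨ c)) ∨ g(h(a))
  Order the arguments:  g(h(a)) ∨ g(h(b ∨ b ∨ c)) ∨ opp(g(a ∨ b ∨ c ∨ c ∨ c ∨ c))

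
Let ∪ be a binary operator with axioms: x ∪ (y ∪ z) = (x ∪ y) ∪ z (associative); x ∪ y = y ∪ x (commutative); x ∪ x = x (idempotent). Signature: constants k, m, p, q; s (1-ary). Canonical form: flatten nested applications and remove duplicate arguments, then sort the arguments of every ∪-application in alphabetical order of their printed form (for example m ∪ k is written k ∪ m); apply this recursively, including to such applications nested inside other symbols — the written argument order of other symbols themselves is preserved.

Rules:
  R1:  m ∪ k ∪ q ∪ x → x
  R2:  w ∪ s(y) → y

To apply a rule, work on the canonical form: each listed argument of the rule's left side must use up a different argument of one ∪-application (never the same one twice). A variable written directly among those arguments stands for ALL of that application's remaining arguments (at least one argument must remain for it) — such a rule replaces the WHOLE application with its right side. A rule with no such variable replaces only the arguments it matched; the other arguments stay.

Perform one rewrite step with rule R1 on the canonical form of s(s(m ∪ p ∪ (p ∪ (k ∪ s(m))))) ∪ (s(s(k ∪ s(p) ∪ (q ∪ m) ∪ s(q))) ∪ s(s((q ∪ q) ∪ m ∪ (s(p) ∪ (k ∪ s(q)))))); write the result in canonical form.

Canonical form:  s(s(k ∪ m ∪ p ∪ s(m))) ∪ s(s(k ∪ m ∪ q ∪ s(p) ∪ s(q)))
Match R1:  consume k, m, q;  x := s(p) ∪ s(q)
The extension variable absorbs all remaining arguments, so the whole application is rewritten.
Result:  s(s(k ∪ m ∪ p ∪ s(m))) ∪ s(s(s(p) ∪ s(q)))

Answer: s(s(k ∪ m ∪ p ∪ s(m))) ∪ s(s(s(p) ∪ s(q)))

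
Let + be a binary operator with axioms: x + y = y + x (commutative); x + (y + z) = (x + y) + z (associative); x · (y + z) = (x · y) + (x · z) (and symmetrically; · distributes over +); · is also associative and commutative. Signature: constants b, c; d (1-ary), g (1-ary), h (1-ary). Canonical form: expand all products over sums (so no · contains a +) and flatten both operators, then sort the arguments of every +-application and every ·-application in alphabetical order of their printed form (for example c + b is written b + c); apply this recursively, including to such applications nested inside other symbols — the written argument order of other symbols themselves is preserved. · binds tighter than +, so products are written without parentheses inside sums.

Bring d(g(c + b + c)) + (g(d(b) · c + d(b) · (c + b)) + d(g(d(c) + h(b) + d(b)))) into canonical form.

Expand:  d(g(b + c + c)) + g(b · d(b) + c · d(b) + c · d(b)) + d(g(d(b) + d(c) + h(b)))
Order the arguments:  d(g(b + c + c)) + d(g(d(b) + d(c) + h(b))) + g(b · d(b) + c · d(b) + c · d(b))

Answer: d(g(b + c + c)) + d(g(d(b) + d(c) + h(b))) + g(b · d(b) + c · d(b) + c · d(b))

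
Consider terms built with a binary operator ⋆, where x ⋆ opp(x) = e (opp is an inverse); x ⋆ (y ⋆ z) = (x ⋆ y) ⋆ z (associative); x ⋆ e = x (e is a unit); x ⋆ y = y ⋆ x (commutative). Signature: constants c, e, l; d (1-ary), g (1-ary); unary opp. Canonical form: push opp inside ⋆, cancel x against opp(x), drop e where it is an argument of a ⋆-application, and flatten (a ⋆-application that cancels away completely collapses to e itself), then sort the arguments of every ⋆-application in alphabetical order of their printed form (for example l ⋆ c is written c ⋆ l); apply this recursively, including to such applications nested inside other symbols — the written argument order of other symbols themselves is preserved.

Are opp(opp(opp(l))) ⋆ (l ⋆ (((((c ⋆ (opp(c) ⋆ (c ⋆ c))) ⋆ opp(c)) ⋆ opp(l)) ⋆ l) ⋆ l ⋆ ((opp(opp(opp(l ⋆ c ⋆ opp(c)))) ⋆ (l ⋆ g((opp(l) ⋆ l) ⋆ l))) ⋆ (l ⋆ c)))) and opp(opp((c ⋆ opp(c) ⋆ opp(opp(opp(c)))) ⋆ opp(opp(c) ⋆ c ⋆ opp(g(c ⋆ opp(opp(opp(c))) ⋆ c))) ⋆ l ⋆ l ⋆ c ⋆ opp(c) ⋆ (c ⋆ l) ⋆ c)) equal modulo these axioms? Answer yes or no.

Answer: no — c ⋆ c ⋆ g(l) ⋆ l ⋆ l vs c ⋆ g(c) ⋆ l ⋆ l ⋆ l

Derivation:
Left:  opp(opp(opp(l))) ⋆ (l ⋆ (((((c ⋆ (opp(c) ⋆ (c ⋆ c))) ⋆ opp(c)) ⋆ opp(l)) ⋆ l) ⋆ l ⋆ ((opp(opp(opp(l ⋆ c ⋆ opp(c)))) ⋆ (l ⋆ g((opp(l) ⋆ l) ⋆ l))) ⋆ (l ⋆ c))))
  Push opp inside:  distribute opp over ⋆ and collapse double opp
  Combine occurrences:  l ⋆ l ⋆ c ⋆ c ⋆ g(l)
  Sort arguments:  c ⋆ c ⋆ g(l) ⋆ l ⋆ l
Right:  opp(opp((c ⋆ opp(c) ⋆ opp(opp(opp(c)))) ⋆ opp(opp(c) ⋆ c ⋆ opp(g(c ⋆ opp(opp(opp(c))) ⋆ c))) ⋆ l ⋆ l ⋆ c ⋆ opp(c) ⋆ (c ⋆ l) ⋆ c))
  Push opp inside:  distribute opp over ⋆ and collapse double opp
  Collect terms:  c ⋆ g(c) ⋆ l ⋆ l ⋆ l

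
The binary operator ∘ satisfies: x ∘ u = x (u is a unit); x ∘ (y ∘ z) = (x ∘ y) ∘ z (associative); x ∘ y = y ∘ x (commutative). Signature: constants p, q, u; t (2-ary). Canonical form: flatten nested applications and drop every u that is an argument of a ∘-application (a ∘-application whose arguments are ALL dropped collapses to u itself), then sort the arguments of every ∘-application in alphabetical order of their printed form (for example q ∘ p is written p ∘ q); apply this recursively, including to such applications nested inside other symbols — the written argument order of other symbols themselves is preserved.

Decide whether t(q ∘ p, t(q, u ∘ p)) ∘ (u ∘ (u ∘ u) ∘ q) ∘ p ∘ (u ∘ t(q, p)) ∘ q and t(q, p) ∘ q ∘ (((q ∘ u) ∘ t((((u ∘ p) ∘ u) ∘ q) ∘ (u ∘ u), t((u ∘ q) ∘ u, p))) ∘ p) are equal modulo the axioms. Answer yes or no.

Answer: yes — both canonical forms are p ∘ q ∘ q ∘ t(p ∘ q, t(q, p)) ∘ t(q, p)

Derivation:
Left:  t(q ∘ p, t(q, u ∘ p)) ∘ (u ∘ (u ∘ u) ∘ q) ∘ p ∘ (u ∘ t(q, p)) ∘ q
  Flatten:  t(q ∘ p, t(q, u ∘ p)) ∘ u ∘ u ∘ u ∘ q ∘ p ∘ u ∘ t(q, p) ∘ q
  Canonicalize subterm:  t(q ∘ p, t(q, u ∘ p))  →  t(p ∘ q, t(q, p))
  Drop the unit:  drop u (×4)
  Sort:  p ∘ q ∘ q ∘ t(p ∘ q, t(q, p)) ∘ t(q, p)
Right:  t(q, p) ∘ q ∘ (((q ∘ u) ∘ t((((u ∘ p) ∘ u) ∘ q) ∘ (u ∘ u), t((u ∘ q) ∘ u, p))) ∘ p)
  Un-nest:  t(q, p) ∘ q ∘ q ∘ u ∘ t((((u ∘ p) ∘ u) ∘ q) ∘ (u ∘ u), t((u ∘ q) ∘ u, p)) ∘ p
  Simplify inside:  t((((u ∘ p) ∘ u) ∘ q) ∘ (u ∘ u), t((u ∘ q) ∘ u, p))  →  t(p ∘ q, t(q, p))
  Unit:  drop u
  Sort arguments:  p ∘ q ∘ q ∘ t(p ∘ q, t(q, p)) ∘ t(q, p)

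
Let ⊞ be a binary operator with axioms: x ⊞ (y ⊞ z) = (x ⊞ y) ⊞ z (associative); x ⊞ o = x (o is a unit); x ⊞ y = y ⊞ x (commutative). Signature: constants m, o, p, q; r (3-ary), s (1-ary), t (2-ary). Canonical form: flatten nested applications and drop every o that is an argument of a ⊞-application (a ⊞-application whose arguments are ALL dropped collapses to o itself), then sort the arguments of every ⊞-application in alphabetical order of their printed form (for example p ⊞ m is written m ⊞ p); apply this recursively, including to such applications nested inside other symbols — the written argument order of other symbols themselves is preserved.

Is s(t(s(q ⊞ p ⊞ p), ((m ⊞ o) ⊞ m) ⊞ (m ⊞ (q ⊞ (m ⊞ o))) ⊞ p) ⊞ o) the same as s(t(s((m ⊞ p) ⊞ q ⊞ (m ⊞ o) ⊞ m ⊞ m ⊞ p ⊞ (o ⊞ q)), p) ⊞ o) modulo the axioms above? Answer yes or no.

Left:  s(t(s(q ⊞ p ⊞ p), ((m ⊞ o) ⊞ m) ⊞ (m ⊞ (q ⊞ (m ⊞ o))) ⊞ p) ⊞ o)
  Work inside:  t(s(q ⊞ p ⊞ p), ((m ⊞ o) ⊞ m) ⊞ (m ⊞ (q ⊞ (m ⊞ o))) ⊞ p) ⊞ o
  Simplify inside:  t(s(q ⊞ p ⊞ p), ((m ⊞ o) ⊞ m) ⊞ (m ⊞ (q ⊞ (m ⊞ o))) ⊞ p)  →  t(s(p ⊞ p ⊞ q), m ⊞ m ⊞ m ⊞ m ⊞ p ⊞ q)
  Units out:  drop o
  Order the arguments:  t(s(p ⊞ p ⊞ q), m ⊞ m ⊞ m ⊞ m ⊞ p ⊞ q)
  Rebuild:  s(t(s(p ⊞ p ⊞ q), m ⊞ m ⊞ m ⊞ m ⊞ p ⊞ q))
Right:  s(t(s((m ⊞ p) ⊞ q ⊞ (m ⊞ o) ⊞ m ⊞ m ⊞ p ⊞ (o ⊞ q)), p) ⊞ o)
  Work inside:  t(s((m ⊞ p) ⊞ q ⊞ (m ⊞ o) ⊞ m ⊞ m ⊞ p ⊞ (o ⊞ q)), p) ⊞ o
  Canonicalize subterm:  t(s((m ⊞ p) ⊞ q ⊞ (m ⊞ o) ⊞ m ⊞ m ⊞ p ⊞ (o ⊞ q)), p)  →  t(s(m ⊞ m ⊞ m ⊞ m ⊞ p ⊞ p ⊞ q ⊞ q), p)
  Unit:  drop o
  Sort:  t(s(m ⊞ m ⊞ m ⊞ m ⊞ p ⊞ p ⊞ q ⊞ q), p)
  Put back:  s(t(s(m ⊞ m ⊞ m ⊞ m ⊞ p ⊞ p ⊞ q ⊞ q), p))

Answer: no — s(t(s(p ⊞ p ⊞ q), m ⊞ m ⊞ m ⊞ m ⊞ p ⊞ q)) vs s(t(s(m ⊞ m ⊞ m ⊞ m ⊞ p ⊞ p ⊞ q ⊞ q), p))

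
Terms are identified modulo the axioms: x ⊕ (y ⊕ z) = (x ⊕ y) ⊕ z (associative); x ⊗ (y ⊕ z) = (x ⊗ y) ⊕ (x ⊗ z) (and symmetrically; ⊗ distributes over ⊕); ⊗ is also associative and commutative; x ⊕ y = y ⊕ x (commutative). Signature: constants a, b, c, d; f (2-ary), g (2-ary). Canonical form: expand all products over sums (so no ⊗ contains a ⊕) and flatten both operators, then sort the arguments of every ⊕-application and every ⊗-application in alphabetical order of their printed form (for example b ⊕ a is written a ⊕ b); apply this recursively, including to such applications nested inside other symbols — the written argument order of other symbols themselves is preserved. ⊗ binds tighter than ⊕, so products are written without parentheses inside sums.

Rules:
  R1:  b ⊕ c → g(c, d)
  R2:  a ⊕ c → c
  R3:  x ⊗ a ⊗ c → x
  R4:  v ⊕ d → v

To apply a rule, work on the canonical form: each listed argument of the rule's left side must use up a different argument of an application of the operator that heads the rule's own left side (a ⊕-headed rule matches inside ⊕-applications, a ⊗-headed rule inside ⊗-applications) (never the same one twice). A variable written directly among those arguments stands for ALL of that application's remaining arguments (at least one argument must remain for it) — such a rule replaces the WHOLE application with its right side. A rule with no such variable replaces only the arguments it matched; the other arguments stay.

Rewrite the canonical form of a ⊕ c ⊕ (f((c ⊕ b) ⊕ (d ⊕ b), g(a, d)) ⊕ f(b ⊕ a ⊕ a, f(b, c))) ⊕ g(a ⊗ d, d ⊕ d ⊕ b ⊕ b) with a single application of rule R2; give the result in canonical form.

Answer: c ⊕ f(a ⊕ a ⊕ b, f(b, c)) ⊕ f(b ⊕ b ⊕ c ⊕ d, g(a, d)) ⊕ g(a ⊗ d, b ⊕ b ⊕ d ⊕ d)

Derivation:
Canonical form:  a ⊕ c ⊕ f(a ⊕ a ⊕ b, f(b, c)) ⊕ f(b ⊕ b ⊕ c ⊕ d, g(a, d)) ⊕ g(a ⊗ d, b ⊕ b ⊕ d ⊕ d)
Match R2:  consume a, c
New term:  c ⊕ f(a ⊕ a ⊕ b, f(b, c)) ⊕ f(b ⊕ b ⊕ c ⊕ d, g(a, d)) ⊕ g(a ⊗ d, b ⊕ b ⊕ d ⊕ d)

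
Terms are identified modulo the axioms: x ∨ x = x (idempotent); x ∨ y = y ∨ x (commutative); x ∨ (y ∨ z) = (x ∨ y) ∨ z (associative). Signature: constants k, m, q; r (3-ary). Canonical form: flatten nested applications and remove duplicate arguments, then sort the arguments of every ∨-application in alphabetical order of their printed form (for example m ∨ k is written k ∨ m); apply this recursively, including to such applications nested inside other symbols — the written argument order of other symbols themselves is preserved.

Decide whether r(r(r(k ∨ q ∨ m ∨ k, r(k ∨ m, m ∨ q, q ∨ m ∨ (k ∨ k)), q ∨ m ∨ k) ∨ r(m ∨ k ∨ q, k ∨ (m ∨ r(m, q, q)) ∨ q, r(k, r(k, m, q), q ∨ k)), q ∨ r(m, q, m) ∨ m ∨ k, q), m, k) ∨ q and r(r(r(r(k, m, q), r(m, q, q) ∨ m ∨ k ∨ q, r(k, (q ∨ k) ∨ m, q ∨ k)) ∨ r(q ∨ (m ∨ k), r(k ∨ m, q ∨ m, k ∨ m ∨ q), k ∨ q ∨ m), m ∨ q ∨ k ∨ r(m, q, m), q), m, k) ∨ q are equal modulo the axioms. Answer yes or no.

Answer: no — q ∨ r(r(r(k ∨ m ∨ q, k ∨ m ∨ q ∨ r(m, q, q), r(k, r(k, m, q), k ∨ q)) ∨ r(k ∨ m ∨ q, r(k ∨ m, m ∨ q, k ∨ m ∨ q), k ∨ m ∨ q), k ∨ m ∨ q ∨ r(m, q, m), q), m, k) vs q ∨ r(r(r(k ∨ m ∨ q, r(k ∨ m, m ∨ q, k ∨ m ∨ q), k ∨ m ∨ q) ∨ r(r(k, m, q), k ∨ m ∨ q ∨ r(m, q, q), r(k, k ∨ m ∨ q, k ∨ q)), k ∨ m ∨ q ∨ r(m, q, m), q), m, k)

Derivation:
Left:  r(r(r(k ∨ q ∨ m ∨ k, r(k ∨ m, m ∨ q, q ∨ m ∨ (k ∨ k)), q ∨ m ∨ k) ∨ r(m ∨ k ∨ q, k ∨ (m ∨ r(m, q, q)) ∨ q, r(k, r(k, m, q), q ∨ k)), q ∨ r(m, q, m) ∨ m ∨ k, q), m, k) ∨ q
  Simplify inside:  r(r(r(k ∨ q ∨ m ∨ k, r(k ∨ m, m ∨ q, q ∨ m ∨ (k ∨ k)), q ∨ m ∨ k) ∨ r(m ∨ k ∨ q, k ∨ (m ∨ r(m, q, q)) ∨ q, r(k, r(k, m, q), q ∨ k)), q ∨ r(m, q, m) ∨ m ∨ k, q), m, k)  →  r(r(r(k ∨ m ∨ q, k ∨ m ∨ q ∨ r(m, q, q), r(k, r(k, m, q), k ∨ q)) ∨ r(k ∨ m ∨ q, r(k ∨ m, m ∨ q, k ∨ m ∨ q), k ∨ m ∨ q), k ∨ m ∨ q ∨ r(m, q, m), q), m, k)
  Sort arguments:  q ∨ r(r(r(k ∨ m ∨ q, k ∨ m ∨ q ∨ r(m, q, q), r(k, r(k, m, q), k ∨ q)) ∨ r(k ∨ m ∨ q, r(k ∨ m, m ∨ q, k ∨ m ∨ q), k ∨ m ∨ q), k ∨ m ∨ q ∨ r(m, q, m), q), m, k)
Right:  r(r(r(r(k, m, q), r(m, q, q) ∨ m ∨ k ∨ q, r(k, (q ∨ k) ∨ m, q ∨ k)) ∨ r(q ∨ (m ∨ k), r(k ∨ m, q ∨ m, k ∨ m ∨ q), k ∨ q ∨ m), m ∨ q ∨ k ∨ r(m, q, m), q), m, k) ∨ q
  Canonicalize subterm:  r(r(r(r(k, m, q), r(m, q, q) ∨ m ∨ k ∨ q, r(k, (q ∨ k) ∨ m, q ∨ k)) ∨ r(q ∨ (m ∨ k), r(k ∨ m, q ∨ m, k ∨ m ∨ q), k ∨ q ∨ m), m ∨ q ∨ k ∨ r(m, q, m), q), m, k)  →  r(r(r(k ∨ m ∨ q, r(k ∨ m, m ∨ q, k ∨ m ∨ q), k ∨ m ∨ q) ∨ r(r(k, m, q), k ∨ m ∨ q ∨ r(m, q, q), r(k, k ∨ m ∨ q, k ∨ q)), k ∨ m ∨ q ∨ r(m, q, m), q), m, k)
  Sort:  q ∨ r(r(r(k ∨ m ∨ q, r(k ∨ m, m ∨ q, k ∨ m ∨ q), k ∨ m ∨ q) ∨ r(r(k, m, q), k ∨ m ∨ q ∨ r(m, q, q), r(k, k ∨ m ∨ q, k ∨ q)), k ∨ m ∨ q ∨ r(m, q, m), q), m, k)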